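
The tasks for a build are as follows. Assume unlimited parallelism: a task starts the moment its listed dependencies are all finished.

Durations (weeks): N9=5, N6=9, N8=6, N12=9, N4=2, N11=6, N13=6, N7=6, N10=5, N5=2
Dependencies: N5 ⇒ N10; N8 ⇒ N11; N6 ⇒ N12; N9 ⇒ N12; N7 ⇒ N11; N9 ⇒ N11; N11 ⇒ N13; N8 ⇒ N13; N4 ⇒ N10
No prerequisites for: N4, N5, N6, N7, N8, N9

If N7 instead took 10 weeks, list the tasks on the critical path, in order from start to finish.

The binding path is N7→N11→N13 = 6+6+6 = 18; finish at 18 weeks.
N7 is on the critical path; changing it to 10 makes that path 22 weeks.
The critical path is still N7→N11→N13; finish is now 22 weeks.

N7, N11, N13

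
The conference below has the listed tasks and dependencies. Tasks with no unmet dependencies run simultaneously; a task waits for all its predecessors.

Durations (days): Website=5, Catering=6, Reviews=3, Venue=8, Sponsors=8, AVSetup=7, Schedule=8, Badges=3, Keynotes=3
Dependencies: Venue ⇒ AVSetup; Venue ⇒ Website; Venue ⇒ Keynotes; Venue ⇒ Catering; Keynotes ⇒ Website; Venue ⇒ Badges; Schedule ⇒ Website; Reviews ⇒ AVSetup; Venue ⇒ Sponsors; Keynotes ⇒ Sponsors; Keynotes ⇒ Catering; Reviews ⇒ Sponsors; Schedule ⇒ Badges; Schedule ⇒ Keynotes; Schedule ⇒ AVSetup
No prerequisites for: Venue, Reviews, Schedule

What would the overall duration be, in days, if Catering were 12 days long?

Baseline: Venue→Keynotes→Sponsors = 8+3+8 = 19 → 19 days.
Catering is off the critical path — its longest chain is 17 days, giving 2 of slack.
New critical path: Venue→Keynotes→Catering = 8+3+12 = 23 ⇒ 23 days.

23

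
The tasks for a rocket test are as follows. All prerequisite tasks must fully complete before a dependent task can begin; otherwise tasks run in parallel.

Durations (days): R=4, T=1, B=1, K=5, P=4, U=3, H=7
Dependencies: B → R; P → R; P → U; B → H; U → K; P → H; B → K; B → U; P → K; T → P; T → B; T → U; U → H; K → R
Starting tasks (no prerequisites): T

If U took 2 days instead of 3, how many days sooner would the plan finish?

Baseline: T→P→U→K→R = 1+4+3+5+4 = 17 → 17 days.
U lies on that path, so at 2 days the path becomes 16 days.
No other chain overtakes it, so the finish is 16 days.
Change in finish: 16 − 17 = -1 days.

1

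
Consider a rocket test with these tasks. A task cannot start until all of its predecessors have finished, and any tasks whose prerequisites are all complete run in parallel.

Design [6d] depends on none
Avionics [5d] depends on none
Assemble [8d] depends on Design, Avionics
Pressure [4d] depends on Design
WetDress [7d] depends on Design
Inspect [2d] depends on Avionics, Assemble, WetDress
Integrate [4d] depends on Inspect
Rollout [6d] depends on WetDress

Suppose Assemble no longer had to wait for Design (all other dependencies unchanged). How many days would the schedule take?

19

Before: longest chain Design→Assemble→Inspect→Integrate = 6+8+2+4 = 20, finish 20.
Without Design→Assemble, Assemble's earliest start moves from 6 to 5.
After: Design→WetDress→Inspect→Integrate = 6+7+2+4 = 19 → 19 days.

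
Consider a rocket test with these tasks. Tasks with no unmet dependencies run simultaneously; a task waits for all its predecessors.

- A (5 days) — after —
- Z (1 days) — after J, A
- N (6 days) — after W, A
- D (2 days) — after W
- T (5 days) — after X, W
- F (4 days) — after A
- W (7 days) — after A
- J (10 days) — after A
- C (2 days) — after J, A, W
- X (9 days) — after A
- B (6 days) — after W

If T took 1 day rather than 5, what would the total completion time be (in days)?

18

Baseline: A→X→T = 5+9+5 = 19 → 19 days.
T is on the critical path; changing it to 1 makes that path 15 days.
The binding chain switches to A→W→N = 5+7+6 = 18; finish 18 days.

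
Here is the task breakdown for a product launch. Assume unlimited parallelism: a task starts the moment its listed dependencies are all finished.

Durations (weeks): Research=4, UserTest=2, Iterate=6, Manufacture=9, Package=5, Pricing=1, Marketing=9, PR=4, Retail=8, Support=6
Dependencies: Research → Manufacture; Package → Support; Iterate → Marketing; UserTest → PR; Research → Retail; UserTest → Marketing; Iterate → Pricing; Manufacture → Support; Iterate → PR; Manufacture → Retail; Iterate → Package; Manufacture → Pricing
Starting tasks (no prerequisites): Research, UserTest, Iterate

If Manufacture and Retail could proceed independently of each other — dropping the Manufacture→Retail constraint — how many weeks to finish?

19

Original critical path: Research→Manufacture→Retail = 4+9+8 = 21 ⇒ 21 weeks.
Without Manufacture→Retail, Retail's earliest start moves from 13 to 4.
New critical path: Research→Manufacture→Support = 4+9+6 = 19 ⇒ 19 weeks.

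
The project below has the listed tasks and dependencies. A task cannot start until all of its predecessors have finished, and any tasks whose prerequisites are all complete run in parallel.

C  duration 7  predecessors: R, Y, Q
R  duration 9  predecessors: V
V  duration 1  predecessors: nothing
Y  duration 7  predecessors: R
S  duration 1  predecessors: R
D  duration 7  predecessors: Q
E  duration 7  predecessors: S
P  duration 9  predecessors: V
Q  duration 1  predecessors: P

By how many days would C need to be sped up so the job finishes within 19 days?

Current finish: 24 days; target: 19.
C is on every critical path, so each day cut from C cuts the finish by one (this holds down to a finish of 18).
Need 24 − 19 = 5 days off C → C becomes 2 days, finish becomes 19.

5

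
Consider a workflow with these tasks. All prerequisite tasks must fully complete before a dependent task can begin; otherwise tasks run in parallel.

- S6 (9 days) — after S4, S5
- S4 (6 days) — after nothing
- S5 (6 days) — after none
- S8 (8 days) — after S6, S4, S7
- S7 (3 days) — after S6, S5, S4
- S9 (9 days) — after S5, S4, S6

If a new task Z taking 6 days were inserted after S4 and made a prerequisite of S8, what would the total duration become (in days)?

Originally the workflow takes 26 days.
With Z inserted, S8 now waits for max(S6, S4, S7, Z).
New critical path: S4→S6→S7→S8 = 6+9+3+8 = 26 ⇒ 26 days.

26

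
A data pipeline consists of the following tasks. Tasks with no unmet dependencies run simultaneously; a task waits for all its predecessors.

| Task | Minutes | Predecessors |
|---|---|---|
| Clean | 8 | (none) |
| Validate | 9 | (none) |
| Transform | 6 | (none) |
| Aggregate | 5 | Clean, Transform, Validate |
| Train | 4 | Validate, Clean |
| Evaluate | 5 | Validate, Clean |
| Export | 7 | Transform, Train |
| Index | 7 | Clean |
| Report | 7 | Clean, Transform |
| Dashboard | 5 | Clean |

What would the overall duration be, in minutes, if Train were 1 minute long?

17

Critical path before the change: Validate→Train→Export = 9+4+7 = 20 giving 20 minutes.
Train lies on that path, so at 1 minute the path becomes 17 minutes.
The critical path is still Validate→Train→Export; finish is now 17 minutes.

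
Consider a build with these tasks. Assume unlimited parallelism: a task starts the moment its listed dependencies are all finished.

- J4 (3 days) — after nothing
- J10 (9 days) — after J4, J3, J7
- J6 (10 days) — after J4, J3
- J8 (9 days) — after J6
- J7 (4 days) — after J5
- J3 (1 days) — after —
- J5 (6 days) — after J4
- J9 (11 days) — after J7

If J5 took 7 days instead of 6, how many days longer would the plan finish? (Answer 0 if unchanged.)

1

Critical path before the change: J4→J5→J7→J9 = 3+6+4+11 = 24 giving 24 days.
J5 is on the critical path; changing it to 7 makes that path 25 days.
That remains the longest chain; total 25 days.
Change in finish: 25 − 24 = +1 days.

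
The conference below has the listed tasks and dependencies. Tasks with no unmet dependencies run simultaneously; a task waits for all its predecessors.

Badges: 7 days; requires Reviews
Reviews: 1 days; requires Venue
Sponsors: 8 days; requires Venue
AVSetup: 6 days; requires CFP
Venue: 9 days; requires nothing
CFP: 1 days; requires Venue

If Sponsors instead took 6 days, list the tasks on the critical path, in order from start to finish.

Venue, Reviews, Badges

Critical path before the change: Venue→Sponsors = 9+8 = 17 giving 17 days.
Since Sponsors is critical, the -2 change carries straight to that chain (now 15 days).
Now Venue→Reviews→Badges = 9+1+7 = 17 is longest, so the finish becomes 17 days.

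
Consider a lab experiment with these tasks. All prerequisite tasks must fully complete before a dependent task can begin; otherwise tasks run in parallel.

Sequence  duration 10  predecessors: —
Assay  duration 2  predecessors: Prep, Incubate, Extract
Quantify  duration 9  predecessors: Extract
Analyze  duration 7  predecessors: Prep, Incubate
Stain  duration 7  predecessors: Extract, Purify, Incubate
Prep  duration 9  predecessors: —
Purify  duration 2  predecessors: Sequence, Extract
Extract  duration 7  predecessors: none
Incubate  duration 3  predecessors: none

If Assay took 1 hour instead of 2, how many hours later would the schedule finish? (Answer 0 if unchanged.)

0

Actual critical path: Sequence→Purify→Stain = 10+2+7 = 19 ⇒ 19 hours.
Assay is off the critical path — its longest chain is 11 hours, giving 8 of slack.
No other chain overtakes it, so the finish is 19 hours.
Change in finish: 19 − 19 = +0 hours.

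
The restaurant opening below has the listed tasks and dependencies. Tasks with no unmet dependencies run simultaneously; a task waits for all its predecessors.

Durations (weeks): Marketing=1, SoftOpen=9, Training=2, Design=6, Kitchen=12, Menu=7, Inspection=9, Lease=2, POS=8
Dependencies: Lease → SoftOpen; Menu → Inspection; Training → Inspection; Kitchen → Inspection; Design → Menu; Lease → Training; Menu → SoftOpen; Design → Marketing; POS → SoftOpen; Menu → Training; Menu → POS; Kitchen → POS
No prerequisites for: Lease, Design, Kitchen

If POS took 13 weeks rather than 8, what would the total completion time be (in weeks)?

Baseline: Design→Menu→POS→SoftOpen = 6+7+8+9 = 30 → 30 weeks.
Since POS is critical, the +5 change carries straight to that chain (now 35 weeks).
The critical path is still Design→Menu→POS→SoftOpen; finish is now 35 weeks.

35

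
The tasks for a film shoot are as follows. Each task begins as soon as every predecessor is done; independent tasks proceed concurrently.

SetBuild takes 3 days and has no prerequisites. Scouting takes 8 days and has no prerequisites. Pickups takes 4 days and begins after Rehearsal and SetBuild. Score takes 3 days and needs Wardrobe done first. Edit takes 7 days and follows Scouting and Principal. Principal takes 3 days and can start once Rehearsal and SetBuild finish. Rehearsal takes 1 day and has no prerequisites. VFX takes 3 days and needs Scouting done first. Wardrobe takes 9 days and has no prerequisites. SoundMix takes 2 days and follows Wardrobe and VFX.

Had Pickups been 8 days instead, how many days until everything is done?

Actual critical path: Scouting→Edit = 8+7 = 15 ⇒ 15 days.
Pickups has 8 days of float (longest path through it is 7).
No other chain overtakes it, so the finish is 15 days.

15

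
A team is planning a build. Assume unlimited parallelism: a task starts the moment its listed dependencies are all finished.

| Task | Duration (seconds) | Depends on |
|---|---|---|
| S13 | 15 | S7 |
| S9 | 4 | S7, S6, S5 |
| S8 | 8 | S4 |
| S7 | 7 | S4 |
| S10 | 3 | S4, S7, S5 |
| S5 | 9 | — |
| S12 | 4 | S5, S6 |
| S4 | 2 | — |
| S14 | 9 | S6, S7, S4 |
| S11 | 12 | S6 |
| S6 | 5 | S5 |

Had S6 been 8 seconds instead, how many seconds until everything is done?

Baseline: S5→S6→S11 = 9+5+12 = 26 → 26 seconds.
S6 lies on that path, so at 8 seconds the path becomes 29 seconds.
The critical path is still S5→S6→S11; finish is now 29 seconds.

29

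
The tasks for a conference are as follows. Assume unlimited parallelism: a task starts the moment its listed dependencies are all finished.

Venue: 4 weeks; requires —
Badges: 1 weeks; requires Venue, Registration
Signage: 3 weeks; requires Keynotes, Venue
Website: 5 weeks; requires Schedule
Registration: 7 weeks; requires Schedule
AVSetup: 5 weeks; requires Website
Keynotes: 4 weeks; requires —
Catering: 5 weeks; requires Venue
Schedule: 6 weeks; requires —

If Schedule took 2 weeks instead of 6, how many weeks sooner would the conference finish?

4

As given, the longest chain is Schedule→Website→AVSetup = 6+5+5 = 16, so the finish is 16 weeks.
Schedule is on the critical path; changing it to 2 makes that path 12 weeks.
The critical path is still Schedule→Website→AVSetup; finish is now 12 weeks.
Change in finish: 12 − 16 = -4 weeks.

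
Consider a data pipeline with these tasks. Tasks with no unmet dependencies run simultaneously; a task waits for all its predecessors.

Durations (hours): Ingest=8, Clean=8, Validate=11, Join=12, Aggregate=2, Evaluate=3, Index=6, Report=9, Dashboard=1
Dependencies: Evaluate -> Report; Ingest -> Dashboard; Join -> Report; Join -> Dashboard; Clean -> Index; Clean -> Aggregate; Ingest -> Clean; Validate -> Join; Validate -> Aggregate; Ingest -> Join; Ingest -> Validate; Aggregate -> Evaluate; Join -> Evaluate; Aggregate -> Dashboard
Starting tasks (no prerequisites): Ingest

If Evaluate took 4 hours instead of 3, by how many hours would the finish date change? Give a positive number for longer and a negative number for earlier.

1

As given, the longest chain is Ingest→Validate→Join→Evaluate→Report = 8+11+12+3+9 = 43, so the finish is 43 hours.
Evaluate lies on that path, so at 4 hours the path becomes 44 hours.
No other chain overtakes it, so the finish is 44 hours.
Change in finish: 44 − 43 = +1 hours.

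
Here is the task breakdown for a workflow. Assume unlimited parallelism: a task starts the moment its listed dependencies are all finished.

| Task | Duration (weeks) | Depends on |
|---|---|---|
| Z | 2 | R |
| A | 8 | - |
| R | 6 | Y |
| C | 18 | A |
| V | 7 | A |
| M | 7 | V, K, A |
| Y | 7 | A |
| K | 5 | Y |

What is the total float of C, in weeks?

Critical path: A→Y→K→M = 8+7+5+7 = 27, so the finish is 27 weeks.
C finishes as early as 26 and must finish by 27.
Slack of C = 9 − 8 = 1 week.

1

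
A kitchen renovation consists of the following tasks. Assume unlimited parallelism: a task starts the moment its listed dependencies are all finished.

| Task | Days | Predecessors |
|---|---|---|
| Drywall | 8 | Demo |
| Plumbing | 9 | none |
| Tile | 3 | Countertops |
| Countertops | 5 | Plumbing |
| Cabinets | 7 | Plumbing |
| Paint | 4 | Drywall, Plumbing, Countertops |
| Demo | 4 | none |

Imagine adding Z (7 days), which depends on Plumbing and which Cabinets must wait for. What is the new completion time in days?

Originally the schedule takes 18 days.
With Z inserted, Cabinets now waits for max(Plumbing, Z).
New critical path: Plumbing→Z→Cabinets = 9+7+7 = 23 ⇒ 23 days.

23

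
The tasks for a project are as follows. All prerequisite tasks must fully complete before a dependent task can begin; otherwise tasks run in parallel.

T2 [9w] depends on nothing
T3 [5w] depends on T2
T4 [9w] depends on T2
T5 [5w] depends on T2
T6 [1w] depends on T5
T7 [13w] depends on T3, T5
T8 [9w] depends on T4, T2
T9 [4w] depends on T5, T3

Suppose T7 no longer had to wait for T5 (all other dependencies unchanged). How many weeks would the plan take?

Original critical path: T2→T3→T7 = 9+5+13 = 27 ⇒ 27 weeks.
Dropping T5→T7 doesn't change T7's earliest start (14); another predecessor still binds.
The longest chain is now T2→T3→T7 = 9+5+13 = 27, so the plan takes 27 weeks.

27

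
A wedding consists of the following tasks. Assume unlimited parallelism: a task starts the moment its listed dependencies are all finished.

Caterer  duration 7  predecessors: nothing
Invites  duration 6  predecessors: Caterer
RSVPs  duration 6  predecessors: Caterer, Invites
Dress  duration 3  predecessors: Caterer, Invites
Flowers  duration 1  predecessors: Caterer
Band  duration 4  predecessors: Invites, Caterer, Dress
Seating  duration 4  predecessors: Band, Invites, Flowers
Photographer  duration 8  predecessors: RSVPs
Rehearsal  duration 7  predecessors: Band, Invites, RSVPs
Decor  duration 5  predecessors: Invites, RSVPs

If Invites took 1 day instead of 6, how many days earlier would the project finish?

5

Critical path before the change: Caterer→Invites→RSVPs→Photographer = 7+6+6+8 = 27 giving 27 days.
Invites lies on that path, so at 1 day the path becomes 22 days.
That remains the longest chain; total 22 days.
Change in finish: 22 − 27 = -5 days.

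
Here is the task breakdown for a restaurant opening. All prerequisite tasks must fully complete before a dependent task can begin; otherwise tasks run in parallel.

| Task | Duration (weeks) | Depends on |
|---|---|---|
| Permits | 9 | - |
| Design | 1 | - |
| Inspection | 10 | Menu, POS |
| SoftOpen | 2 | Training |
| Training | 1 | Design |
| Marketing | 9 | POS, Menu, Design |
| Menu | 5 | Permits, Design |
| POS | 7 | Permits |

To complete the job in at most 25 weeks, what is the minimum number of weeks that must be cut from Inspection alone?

1

Current finish: 26 weeks; target: 25.
Inspection is on every critical path, so each week cut from Inspection cuts the finish by one (this holds down to a finish of 25).
Need 26 − 25 = 1 week off Inspection → Inspection becomes 9 weeks, finish becomes 25.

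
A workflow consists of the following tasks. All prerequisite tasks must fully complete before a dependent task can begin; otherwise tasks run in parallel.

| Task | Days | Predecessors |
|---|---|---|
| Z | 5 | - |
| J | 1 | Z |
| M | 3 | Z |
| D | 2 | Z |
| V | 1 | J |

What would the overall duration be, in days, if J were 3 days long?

The binding path is Z→M = 5+3 = 8; finish at 8 days.
J is off the critical path — its longest chain is 7 days, giving 1 of slack.
The binding chain switches to Z→J→V = 5+3+1 = 9; finish 9 days.

9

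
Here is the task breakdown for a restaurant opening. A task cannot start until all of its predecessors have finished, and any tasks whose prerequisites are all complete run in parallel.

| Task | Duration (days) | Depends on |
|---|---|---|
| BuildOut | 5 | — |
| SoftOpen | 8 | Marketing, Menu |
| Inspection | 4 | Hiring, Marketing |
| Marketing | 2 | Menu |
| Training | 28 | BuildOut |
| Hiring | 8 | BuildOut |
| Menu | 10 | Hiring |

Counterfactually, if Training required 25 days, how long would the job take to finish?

As given, the longest chain is BuildOut→Training = 5+28 = 33, so the finish is 33 days.
Since Training is critical, the -3 change carries straight to that chain (now 30 days).
Now BuildOut→Hiring→Menu→Marketing→SoftOpen = 5+8+10+2+8 = 33 is longest, so the finish becomes 33 days.

33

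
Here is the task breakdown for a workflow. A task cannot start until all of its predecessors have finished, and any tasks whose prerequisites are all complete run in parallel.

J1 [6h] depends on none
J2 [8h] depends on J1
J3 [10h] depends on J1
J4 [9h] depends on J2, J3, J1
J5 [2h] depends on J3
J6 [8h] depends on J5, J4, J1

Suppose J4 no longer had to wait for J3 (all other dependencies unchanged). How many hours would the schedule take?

31

Before: longest chain J1→J3→J4→J6 = 6+10+9+8 = 33, finish 33.
Without J3→J4, J4's earliest start moves from 16 to 14.
After: J1→J2→J4→J6 = 6+8+9+8 = 31 → 31 hours.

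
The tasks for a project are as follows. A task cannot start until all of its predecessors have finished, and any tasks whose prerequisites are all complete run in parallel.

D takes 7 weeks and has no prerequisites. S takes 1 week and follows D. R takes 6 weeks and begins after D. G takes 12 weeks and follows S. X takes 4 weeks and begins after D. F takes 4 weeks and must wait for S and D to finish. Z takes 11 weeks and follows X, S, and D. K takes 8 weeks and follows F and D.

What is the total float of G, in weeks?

Critical path: D→X→Z = 7+4+11 = 22, so the finish is 22 weeks.
Longest path through G: 20 weeks (earliest finish 20, latest finish 22).
Slack of G = 10 − 8 = 2 weeks.

2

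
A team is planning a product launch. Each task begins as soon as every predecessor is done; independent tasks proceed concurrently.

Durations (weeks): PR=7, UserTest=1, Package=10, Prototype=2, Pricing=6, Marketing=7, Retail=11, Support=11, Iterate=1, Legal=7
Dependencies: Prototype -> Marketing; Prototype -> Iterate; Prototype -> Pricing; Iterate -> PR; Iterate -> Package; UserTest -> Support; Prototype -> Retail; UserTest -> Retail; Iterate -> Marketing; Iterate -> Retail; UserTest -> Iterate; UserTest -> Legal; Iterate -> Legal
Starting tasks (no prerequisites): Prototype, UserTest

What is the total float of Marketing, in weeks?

Critical path: Prototype→Iterate→Retail = 2+1+11 = 14, so the finish is 14 weeks.
Longest path through Marketing: 10 weeks (earliest finish 10, latest finish 14).
Float = 14 − 10 = 4.

4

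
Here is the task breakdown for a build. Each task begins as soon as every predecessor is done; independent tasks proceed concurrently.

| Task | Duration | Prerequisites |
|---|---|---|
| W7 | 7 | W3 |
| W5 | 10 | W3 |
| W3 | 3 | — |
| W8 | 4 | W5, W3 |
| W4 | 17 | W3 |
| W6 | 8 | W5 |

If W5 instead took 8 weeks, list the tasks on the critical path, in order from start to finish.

W3, W4

The binding path is W3→W5→W6 = 3+10+8 = 21; finish at 21 weeks.
W5 is on the critical path; changing it to 8 makes that path 19 weeks.
The binding chain switches to W3→W4 = 3+17 = 20; finish 20 weeks.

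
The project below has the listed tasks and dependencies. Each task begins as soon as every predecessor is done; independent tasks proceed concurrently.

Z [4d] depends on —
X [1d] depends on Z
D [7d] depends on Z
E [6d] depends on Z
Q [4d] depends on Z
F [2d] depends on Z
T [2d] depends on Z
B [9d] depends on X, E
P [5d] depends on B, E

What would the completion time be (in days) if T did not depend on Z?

24

Original critical path: Z→E→B→P = 4+6+9+5 = 24 ⇒ 24 days.
Without Z→T, T's earliest start moves from 4 to 0.
After: Z→E→B→P = 4+6+9+5 = 24 → 24 days.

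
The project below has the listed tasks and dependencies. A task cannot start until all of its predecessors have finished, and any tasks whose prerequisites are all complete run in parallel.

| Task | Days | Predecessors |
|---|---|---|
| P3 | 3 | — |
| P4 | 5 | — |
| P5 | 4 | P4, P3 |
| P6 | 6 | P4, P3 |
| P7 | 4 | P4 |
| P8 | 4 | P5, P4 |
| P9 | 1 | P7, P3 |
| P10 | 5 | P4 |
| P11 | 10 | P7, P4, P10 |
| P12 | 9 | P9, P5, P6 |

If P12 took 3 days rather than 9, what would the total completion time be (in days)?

Critical path before the change: P4→P6→P12 = 5+6+9 = 20 giving 20 days.
Since P12 is critical, the -6 change carries straight to that chain (now 14 days).
Now P4→P10→P11 = 5+5+10 = 20 is longest, so the finish becomes 20 days.

20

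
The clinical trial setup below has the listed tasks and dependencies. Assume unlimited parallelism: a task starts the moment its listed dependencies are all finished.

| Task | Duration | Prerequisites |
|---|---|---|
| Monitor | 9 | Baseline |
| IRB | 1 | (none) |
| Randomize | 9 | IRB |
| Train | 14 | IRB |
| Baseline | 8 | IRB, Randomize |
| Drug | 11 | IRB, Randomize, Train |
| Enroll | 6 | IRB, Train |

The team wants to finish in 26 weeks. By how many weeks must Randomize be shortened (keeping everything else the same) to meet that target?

1

Current finish: 27 weeks; target: 26.
Randomize is on every critical path, so each week cut from Randomize cuts the finish by one (this holds down to a finish of 26).
Need 27 − 26 = 1 week off Randomize → Randomize becomes 8 weeks, finish becomes 26.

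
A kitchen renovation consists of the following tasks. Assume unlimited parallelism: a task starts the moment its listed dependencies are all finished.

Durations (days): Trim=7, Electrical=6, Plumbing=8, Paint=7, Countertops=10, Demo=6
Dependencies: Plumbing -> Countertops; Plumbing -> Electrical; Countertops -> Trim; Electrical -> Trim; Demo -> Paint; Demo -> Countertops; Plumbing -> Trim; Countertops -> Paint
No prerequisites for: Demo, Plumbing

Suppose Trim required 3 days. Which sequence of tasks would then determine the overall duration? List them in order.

Plumbing, Countertops, Paint

Actual critical path: Plumbing→Countertops→Trim = 8+10+7 = 25 ⇒ 25 days.
Since Trim is critical, the -4 change carries straight to that chain (now 21 days).
Now Plumbing→Countertops→Paint = 8+10+7 = 25 is longest, so the finish becomes 25 days.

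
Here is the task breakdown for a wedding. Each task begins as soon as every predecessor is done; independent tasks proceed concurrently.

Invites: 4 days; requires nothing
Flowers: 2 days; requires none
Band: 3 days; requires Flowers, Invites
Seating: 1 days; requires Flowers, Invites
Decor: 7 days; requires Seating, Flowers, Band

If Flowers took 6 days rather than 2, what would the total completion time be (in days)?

Actual critical path: Invites→Band→Decor = 4+3+7 = 14 ⇒ 14 days.
The longest path through Flowers is only 12 days, so Flowers has float 2.
Now Flowers→Band→Decor = 6+3+7 = 16 is longest, so the finish becomes 16 days.

16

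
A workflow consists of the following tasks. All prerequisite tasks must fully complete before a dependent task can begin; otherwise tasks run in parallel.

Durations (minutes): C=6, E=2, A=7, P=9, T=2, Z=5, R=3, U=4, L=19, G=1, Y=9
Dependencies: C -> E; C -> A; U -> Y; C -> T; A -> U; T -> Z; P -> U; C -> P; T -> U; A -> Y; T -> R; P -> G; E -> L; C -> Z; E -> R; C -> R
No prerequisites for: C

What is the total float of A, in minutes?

2

C→P→U→Y = 6+9+4+9 = 28 sets the makespan at 28 minutes.
The longest chain containing A totals 26 minutes.
Float = 28 − 26 = 2.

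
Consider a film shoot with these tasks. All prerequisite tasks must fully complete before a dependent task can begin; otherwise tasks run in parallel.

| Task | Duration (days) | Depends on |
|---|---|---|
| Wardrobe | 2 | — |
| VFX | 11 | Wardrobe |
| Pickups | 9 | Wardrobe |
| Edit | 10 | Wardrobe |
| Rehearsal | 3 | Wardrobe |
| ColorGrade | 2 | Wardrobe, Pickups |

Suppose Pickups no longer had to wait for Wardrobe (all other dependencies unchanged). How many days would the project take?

13

Original critical path: Wardrobe→Pickups→ColorGrade = 2+9+2 = 13 ⇒ 13 days.
Without Wardrobe→Pickups, Pickups's earliest start moves from 2 to 0.
After: Wardrobe→VFX = 2+11 = 13 → 13 days.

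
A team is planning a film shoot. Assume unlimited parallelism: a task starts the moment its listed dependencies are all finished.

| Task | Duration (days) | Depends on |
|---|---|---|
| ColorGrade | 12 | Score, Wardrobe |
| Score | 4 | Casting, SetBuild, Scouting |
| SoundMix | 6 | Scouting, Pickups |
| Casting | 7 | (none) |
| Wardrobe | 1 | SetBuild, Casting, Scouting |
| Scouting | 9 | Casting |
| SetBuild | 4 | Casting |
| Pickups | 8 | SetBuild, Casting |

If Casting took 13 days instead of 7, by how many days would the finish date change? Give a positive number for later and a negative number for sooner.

6

Actual critical path: Casting→Scouting→Score→ColorGrade = 7+9+4+12 = 32 ⇒ 32 days.
Casting lies on that path, so at 13 days the path becomes 38 days.
No other chain overtakes it, so the finish is 38 days.
Change in finish: 38 − 32 = +6 days.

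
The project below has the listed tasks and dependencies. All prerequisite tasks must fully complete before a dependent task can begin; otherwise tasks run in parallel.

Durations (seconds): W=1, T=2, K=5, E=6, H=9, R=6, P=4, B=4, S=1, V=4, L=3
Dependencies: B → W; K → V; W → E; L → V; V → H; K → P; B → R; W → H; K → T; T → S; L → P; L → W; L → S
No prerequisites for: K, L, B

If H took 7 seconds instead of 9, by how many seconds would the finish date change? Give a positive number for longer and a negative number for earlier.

-2

Critical path before the change: K→V→H = 5+4+9 = 18 giving 18 seconds.
Since H is critical, the -2 change carries straight to that chain (now 16 seconds).
The critical path is still K→V→H; finish is now 16 seconds.
Change in finish: 16 − 18 = -2 seconds.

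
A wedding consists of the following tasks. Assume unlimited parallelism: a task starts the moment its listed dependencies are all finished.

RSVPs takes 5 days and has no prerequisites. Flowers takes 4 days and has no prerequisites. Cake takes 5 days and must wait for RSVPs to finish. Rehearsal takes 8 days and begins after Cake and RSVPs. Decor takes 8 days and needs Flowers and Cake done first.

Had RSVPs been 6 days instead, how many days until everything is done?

The binding path is RSVPs→Cake→Rehearsal = 5+5+8 = 18; finish at 18 days.
Since RSVPs is critical, the +1 change carries straight to that chain (now 19 days).
No other chain overtakes it, so the finish is 19 days.

19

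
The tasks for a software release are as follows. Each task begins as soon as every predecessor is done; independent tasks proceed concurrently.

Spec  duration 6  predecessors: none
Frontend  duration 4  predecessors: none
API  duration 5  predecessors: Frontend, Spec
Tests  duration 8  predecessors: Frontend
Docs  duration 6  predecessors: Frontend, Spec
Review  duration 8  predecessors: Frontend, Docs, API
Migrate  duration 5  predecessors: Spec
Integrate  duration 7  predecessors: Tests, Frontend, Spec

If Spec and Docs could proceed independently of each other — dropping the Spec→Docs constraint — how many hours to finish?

19

With the dependency in place, Spec→Docs→Review = 6+6+8 = 20 sets the finish at 20 hours.
Without Spec→Docs, Docs's earliest start moves from 6 to 4.
The longest chain is now Spec→API→Review = 6+5+8 = 19, so the plan takes 19 hours.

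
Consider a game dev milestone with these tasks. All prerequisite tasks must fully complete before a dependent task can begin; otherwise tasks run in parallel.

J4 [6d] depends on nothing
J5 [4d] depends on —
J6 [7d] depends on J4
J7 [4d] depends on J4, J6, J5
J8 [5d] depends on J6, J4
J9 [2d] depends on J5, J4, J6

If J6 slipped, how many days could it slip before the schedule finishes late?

0

The longest chain is J4→J6→J8 = 6+7+5 = 18; overall finish 18 days.
Longest path through J6: 18 days (earliest finish 13, latest finish 13).
So J6 can slip 13 − 13 = 0 days.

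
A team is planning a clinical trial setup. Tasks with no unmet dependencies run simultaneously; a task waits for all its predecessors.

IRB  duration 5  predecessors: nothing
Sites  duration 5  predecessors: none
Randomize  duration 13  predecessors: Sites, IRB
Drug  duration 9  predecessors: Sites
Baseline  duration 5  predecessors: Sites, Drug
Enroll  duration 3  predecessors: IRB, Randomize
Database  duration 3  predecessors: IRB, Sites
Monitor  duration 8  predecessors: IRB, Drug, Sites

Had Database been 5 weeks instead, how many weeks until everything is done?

22

The binding path is Sites→Drug→Monitor = 5+9+8 = 22; finish at 22 weeks.
The longest path through Database is only 8 weeks, so Database has float 14.
No other chain overtakes it, so the finish is 22 weeks.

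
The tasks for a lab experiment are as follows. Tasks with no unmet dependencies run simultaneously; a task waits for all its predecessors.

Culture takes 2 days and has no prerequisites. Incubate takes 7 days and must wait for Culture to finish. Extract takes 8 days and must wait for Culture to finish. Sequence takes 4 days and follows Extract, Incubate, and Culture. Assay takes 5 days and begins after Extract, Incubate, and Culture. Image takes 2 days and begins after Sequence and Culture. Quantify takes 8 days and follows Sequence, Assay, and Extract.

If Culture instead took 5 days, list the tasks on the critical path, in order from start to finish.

Culture, Extract, Assay, Quantify

Actual critical path: Culture→Extract→Assay→Quantify = 2+8+5+8 = 23 ⇒ 23 days.
Culture lies on that path, so at 5 days the path becomes 26 days.
That remains the longest chain; total 26 days.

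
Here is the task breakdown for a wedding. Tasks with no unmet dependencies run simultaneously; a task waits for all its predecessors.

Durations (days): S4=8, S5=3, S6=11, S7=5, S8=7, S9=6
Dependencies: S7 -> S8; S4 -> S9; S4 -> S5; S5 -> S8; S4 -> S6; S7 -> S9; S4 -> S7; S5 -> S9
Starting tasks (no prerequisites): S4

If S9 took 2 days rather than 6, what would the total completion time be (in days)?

20

The binding path is S4→S7→S8 = 8+5+7 = 20; finish at 20 days.
The longest path through S9 is only 19 days, so S9 has float 1.
That remains the longest chain; total 20 days.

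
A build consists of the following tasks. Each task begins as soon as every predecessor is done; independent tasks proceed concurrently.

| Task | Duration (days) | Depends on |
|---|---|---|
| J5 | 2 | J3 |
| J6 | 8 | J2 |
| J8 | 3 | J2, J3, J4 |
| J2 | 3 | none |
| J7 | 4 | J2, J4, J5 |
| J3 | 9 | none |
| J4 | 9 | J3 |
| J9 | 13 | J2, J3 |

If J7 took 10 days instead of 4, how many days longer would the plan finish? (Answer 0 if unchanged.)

6

As given, the longest chain is J3→J4→J7 = 9+9+4 = 22, so the finish is 22 days.
Since J7 is critical, the +6 change carries straight to that chain (now 28 days).
The critical path is still J3→J4→J7; finish is now 28 days.
Change in finish: 28 − 22 = +6 days.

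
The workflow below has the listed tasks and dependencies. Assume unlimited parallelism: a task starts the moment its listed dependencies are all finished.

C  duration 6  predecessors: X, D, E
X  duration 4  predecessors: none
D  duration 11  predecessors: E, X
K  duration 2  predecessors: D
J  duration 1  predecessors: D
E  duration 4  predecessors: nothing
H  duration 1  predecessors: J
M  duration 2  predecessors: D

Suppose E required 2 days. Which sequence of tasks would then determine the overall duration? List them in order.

Actual critical path: E→D→C = 4+11+6 = 21 ⇒ 21 days.
E lies on that path, so at 2 days the path becomes 19 days.
New critical path: X→D→C = 4+11+6 = 21 ⇒ 21 days.

X, D, C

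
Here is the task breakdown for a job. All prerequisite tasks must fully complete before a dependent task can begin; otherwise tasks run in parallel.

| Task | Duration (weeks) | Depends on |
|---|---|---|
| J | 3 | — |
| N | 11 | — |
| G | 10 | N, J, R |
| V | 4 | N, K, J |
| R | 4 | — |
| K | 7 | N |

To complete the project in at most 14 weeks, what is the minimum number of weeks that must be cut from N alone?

8

Current finish: 22 weeks; target: 14.
N is on every critical path, so each week cut from N cuts the finish by one (this holds down to a finish of 14).
Need 22 − 14 = 8 weeks off N → N becomes 3 weeks, finish becomes 14.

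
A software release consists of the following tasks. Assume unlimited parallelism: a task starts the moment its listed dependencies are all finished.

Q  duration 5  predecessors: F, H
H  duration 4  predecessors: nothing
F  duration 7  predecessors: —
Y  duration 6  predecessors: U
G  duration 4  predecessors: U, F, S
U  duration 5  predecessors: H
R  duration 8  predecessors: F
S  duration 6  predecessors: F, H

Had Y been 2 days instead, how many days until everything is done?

17

Critical path before the change: F→S→G = 7+6+4 = 17 giving 17 days.
Y is off the critical path — its longest chain is 15 days, giving 2 of slack.
No other chain overtakes it, so the finish is 17 days.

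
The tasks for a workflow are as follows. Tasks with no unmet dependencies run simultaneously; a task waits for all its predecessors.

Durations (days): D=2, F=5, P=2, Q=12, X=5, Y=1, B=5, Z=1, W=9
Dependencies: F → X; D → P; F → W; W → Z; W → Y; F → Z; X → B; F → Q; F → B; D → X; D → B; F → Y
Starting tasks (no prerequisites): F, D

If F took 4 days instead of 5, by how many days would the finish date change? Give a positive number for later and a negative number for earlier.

-1

Actual critical path: F→Q = 5+12 = 17 ⇒ 17 days.
F lies on that path, so at 4 days the path becomes 16 days.
No other chain overtakes it, so the finish is 16 days.
Change in finish: 16 − 17 = -1 days.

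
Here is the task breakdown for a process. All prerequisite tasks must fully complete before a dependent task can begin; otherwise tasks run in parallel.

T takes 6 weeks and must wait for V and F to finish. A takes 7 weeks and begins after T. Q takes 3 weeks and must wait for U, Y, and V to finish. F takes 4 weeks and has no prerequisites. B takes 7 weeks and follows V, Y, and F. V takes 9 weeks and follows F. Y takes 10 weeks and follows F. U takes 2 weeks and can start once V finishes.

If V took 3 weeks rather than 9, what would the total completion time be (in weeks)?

21

Critical path before the change: F→V→T→A = 4+9+6+7 = 26 giving 26 weeks.
Since V is critical, the -6 change carries straight to that chain (now 20 weeks).
The binding chain switches to F→Y→B = 4+10+7 = 21; finish 21 weeks.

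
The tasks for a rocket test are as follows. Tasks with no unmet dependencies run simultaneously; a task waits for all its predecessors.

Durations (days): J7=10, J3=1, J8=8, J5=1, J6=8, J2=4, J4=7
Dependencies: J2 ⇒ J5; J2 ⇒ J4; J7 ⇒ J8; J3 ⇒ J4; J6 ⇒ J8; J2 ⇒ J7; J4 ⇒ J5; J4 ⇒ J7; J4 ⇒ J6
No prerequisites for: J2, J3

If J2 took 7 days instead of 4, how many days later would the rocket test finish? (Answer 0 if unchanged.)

3

Baseline: J2→J4→J7→J8 = 4+7+10+8 = 29 → 29 days.
Since J2 is critical, the +3 change carries straight to that chain (now 32 days).
No other chain overtakes it, so the finish is 32 days.
Change in finish: 32 − 29 = +3 days.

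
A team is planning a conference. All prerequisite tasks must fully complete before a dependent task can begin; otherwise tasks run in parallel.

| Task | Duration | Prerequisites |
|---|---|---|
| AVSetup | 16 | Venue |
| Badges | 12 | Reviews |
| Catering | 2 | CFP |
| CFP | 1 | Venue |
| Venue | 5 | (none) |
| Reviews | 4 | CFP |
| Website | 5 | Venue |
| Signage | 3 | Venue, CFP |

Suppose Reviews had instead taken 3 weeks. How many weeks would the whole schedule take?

As given, the longest chain is Venue→CFP→Reviews→Badges = 5+1+4+12 = 22, so the finish is 22 weeks.
Since Reviews is critical, the -1 change carries straight to that chain (now 21 weeks).
That remains the longest chain; total 21 weeks.

21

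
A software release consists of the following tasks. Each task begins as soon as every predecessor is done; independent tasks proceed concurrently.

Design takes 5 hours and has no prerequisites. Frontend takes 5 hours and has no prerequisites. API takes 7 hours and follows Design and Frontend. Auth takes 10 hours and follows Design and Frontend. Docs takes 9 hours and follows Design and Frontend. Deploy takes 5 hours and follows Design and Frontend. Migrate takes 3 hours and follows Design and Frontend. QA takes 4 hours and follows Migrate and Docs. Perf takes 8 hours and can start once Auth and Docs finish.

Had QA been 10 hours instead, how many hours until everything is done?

As given, the longest chain is Design→Auth→Perf = 5+10+8 = 23, so the finish is 23 hours.
QA is off the critical path — its longest chain is 18 hours, giving 5 of slack.
Now Design→Docs→QA = 5+9+10 = 24 is longest, so the finish becomes 24 hours.

24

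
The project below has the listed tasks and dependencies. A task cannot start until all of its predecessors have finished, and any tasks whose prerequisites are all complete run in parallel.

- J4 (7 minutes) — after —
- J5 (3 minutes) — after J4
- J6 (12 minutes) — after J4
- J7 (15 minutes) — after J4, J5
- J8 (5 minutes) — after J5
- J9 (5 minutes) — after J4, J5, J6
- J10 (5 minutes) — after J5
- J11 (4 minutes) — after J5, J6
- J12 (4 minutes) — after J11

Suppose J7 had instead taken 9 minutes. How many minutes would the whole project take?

Critical path before the change: J4→J6→J11→J12 = 7+12+4+4 = 27 giving 27 minutes.
The longest path through J7 is only 25 minutes, so J7 has float 2.
That remains the longest chain; total 27 minutes.

27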